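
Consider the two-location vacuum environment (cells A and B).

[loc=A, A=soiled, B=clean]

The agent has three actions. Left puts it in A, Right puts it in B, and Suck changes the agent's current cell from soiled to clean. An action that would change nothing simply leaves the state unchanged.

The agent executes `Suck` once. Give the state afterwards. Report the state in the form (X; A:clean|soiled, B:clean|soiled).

start: (A; A:soiled, B:clean)
Suck (#1): (A; A:clean, B:clean)

(A; A:clean, B:clean)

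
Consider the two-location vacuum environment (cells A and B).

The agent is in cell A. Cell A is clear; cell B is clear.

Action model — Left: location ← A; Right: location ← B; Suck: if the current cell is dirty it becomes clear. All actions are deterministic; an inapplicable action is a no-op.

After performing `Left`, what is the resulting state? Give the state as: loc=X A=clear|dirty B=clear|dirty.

start: loc=A A=clear B=clear
1) do Left; now loc=A A=clear B=clear

loc=A A=clear B=clear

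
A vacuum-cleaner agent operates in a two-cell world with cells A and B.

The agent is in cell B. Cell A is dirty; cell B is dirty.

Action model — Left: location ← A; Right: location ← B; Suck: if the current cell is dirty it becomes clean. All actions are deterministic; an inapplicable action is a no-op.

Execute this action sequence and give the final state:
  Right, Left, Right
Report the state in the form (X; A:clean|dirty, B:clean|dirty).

step 1/3 (Right): (B; A:dirty, B:dirty)
step 2/3 (Left): (A; A:dirty, B:dirty)
step 3/3 (Right): (B; A:dirty, B:dirty)

(B; A:dirty, B:dirty)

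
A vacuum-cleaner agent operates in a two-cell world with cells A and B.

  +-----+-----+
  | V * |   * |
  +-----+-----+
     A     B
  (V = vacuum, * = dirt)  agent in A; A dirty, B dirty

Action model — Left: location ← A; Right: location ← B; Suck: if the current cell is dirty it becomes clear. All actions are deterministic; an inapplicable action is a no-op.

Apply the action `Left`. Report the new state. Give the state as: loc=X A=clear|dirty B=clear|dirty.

start: loc=A A=dirty B=dirty
[1] after Left: loc=A A=dirty B=dirty

loc=A A=dirty B=dirty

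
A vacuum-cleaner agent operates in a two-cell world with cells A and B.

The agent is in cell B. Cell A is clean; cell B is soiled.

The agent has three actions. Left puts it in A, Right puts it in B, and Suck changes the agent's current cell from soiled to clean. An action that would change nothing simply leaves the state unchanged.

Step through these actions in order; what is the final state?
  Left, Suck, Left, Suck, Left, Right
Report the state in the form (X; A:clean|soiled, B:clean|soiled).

(B; A:clean, B:soiled)

step 1/6 (Left): (A; A:clean, B:soiled)
step 2/6 (Suck): (A; A:clean, B:soiled)
step 3/6 (Left): (A; A:clean, B:soiled)
step 4/6 (Suck): (A; A:clean, B:soiled)
step 5/6 (Left): (A; A:clean, B:soiled)
step 6/6 (Right): (B; A:clean, B:soiled)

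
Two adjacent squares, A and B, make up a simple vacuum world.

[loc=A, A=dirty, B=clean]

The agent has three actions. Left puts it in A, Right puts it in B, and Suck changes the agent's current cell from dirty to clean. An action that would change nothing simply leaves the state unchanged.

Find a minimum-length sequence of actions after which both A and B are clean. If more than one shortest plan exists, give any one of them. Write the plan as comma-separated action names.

Suck

step 1/1 (Suck): (A; A:clean, B:clean)
min 1: A is dirty, one Suck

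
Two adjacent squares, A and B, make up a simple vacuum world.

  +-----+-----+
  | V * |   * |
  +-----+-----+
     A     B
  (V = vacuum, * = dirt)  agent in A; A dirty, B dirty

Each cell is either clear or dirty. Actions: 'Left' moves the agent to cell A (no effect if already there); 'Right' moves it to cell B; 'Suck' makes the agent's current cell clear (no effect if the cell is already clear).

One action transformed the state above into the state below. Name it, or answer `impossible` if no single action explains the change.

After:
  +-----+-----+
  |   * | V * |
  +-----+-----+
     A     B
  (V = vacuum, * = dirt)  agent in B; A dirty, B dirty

try  Left: in A — A dirty, B dirty
try Right: in B — A dirty, B dirty  ← match
try  Suck: in A — A clear, B dirty

Right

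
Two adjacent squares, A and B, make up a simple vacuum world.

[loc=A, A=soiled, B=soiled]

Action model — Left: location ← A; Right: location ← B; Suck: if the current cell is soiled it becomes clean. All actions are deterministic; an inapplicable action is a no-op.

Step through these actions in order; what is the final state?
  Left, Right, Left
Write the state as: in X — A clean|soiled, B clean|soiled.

in A — A soiled, B soiled

t=1 Left ⇒ in A — A soiled, B soiled
t=2 Right ⇒ in B — A soiled, B soiled
t=3 Left ⇒ in A — A soiled, B soiled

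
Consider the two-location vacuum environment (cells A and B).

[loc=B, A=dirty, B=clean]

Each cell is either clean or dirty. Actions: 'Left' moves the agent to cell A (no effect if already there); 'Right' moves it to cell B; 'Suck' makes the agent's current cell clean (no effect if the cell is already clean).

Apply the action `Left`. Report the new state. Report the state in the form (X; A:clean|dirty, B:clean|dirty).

(A; A:dirty, B:clean)

start: (B; A:dirty, B:clean)
1) do Left; now (A; A:dirty, B:clean)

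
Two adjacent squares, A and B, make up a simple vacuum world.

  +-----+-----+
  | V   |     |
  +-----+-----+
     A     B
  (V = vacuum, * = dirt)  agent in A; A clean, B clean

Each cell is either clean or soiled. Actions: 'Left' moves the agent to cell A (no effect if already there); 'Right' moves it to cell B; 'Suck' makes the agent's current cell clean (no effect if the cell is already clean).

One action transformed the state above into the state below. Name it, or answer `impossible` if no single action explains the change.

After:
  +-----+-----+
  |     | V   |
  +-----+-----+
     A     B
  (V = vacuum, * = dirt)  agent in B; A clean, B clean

try  Left: in A — A clean, B clean
try Right: in B — A clean, B clean  ← match
try  Suck: in A — A clean, B clean

Right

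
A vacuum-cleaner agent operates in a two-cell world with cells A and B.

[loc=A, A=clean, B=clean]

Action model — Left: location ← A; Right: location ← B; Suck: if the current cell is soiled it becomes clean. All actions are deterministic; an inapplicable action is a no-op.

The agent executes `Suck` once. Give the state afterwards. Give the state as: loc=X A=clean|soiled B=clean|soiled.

loc=A A=clean B=clean

start: loc=A A=clean B=clean
[1] after Suck: loc=A A=clean B=clean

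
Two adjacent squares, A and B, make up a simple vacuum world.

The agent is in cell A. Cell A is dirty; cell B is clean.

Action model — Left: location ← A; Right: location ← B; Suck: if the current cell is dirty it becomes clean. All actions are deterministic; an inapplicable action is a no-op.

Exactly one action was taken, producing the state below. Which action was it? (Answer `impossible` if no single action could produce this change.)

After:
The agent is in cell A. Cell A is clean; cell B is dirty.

try  Left: (A; A:dirty, B:clean)
try Right: (B; A:dirty, B:clean)
try  Suck: (A; A:clean, B:clean)
no single action produces the after-state

impossible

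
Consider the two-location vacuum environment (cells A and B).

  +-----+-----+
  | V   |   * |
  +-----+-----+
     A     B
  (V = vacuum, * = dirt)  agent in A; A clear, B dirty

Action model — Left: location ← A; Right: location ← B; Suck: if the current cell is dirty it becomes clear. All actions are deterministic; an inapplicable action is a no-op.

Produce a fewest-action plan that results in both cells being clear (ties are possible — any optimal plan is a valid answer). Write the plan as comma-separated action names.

Right, Suck

step 1/2 (Right): (B; A:clear, B:dirty)
step 2/2 (Suck): (B; A:clear, B:clear)
min 2: go B then Suck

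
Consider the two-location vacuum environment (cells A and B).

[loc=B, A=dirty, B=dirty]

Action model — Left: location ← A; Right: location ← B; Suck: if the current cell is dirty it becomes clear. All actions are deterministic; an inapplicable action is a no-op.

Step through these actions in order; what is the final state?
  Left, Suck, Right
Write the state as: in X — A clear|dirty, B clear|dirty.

in B — A clear, B dirty

Left (#1): in A — A dirty, B dirty
Suck (#2): in A — A clear, B dirty
Right (#3): in B — A clear, B dirty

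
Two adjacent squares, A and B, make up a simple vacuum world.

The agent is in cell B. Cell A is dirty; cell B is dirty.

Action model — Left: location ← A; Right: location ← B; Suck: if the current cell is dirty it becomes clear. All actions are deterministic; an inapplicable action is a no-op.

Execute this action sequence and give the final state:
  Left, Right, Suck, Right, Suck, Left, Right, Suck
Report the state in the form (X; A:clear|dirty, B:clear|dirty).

(B; A:dirty, B:clear)

step 1/8 (Left): (A; A:dirty, B:dirty)
step 2/8 (Right): (B; A:dirty, B:dirty)
step 3/8 (Suck): (B; A:dirty, B:clear)
step 4/8 (Right): (B; A:dirty, B:clear)
step 5/8 (Suck): (B; A:dirty, B:clear)
step 6/8 (Left): (A; A:dirty, B:clear)
step 7/8 (Right): (B; A:dirty, B:clear)
step 8/8 (Suck): (B; A:dirty, B:clear)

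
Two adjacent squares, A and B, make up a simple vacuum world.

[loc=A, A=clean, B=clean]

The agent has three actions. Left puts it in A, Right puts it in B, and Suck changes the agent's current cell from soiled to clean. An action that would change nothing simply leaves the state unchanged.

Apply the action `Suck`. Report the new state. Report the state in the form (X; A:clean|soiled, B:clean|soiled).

start: (A; A:clean, B:clean)
1) do Suck; now (A; A:clean, B:clean)

(A; A:clean, B:clean)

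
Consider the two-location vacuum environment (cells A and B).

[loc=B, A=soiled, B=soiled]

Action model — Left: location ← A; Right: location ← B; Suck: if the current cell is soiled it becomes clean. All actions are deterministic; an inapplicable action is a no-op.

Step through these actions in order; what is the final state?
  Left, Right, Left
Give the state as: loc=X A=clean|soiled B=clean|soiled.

1. Left → loc=A A=soiled B=soiled
2. Right → loc=B A=soiled B=soiled
3. Left → loc=A A=soiled B=soiled

loc=A A=soiled B=soiled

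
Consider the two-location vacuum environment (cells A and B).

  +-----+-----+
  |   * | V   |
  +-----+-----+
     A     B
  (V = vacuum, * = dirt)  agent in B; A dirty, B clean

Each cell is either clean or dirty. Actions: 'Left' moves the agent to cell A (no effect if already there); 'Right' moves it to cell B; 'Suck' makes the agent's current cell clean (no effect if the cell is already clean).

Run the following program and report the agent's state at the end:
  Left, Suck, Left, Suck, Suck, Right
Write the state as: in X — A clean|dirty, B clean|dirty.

[1] after Left: in A — A dirty, B clean
[2] after Suck: in A — A clean, B clean
[3] after Left: in A — A clean, B clean
[4] after Suck: in A — A clean, B clean
[5] after Suck: in A — A clean, B clean
[6] after Right: in B — A clean, B clean

in B — A clean, B clean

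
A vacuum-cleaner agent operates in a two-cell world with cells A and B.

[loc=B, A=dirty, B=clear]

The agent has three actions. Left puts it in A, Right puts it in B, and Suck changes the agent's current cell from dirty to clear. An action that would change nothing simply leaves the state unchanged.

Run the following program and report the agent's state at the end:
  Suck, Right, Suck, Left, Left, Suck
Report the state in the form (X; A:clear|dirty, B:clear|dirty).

[1] after Suck: (B; A:dirty, B:clear)
[2] after Right: (B; A:dirty, B:clear)
[3] after Suck: (B; A:dirty, B:clear)
[4] after Left: (A; A:dirty, B:clear)
[5] after Left: (A; A:dirty, B:clear)
[6] after Suck: (A; A:clear, B:clear)

(A; A:clear, B:clear)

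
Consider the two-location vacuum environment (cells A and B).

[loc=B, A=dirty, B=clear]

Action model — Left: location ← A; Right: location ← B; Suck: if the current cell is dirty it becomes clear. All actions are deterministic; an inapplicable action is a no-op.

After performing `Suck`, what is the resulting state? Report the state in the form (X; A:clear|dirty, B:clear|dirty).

(B; A:dirty, B:clear)

start: (B; A:dirty, B:clear)
[1] after Suck: (B; A:dirty, B:clear)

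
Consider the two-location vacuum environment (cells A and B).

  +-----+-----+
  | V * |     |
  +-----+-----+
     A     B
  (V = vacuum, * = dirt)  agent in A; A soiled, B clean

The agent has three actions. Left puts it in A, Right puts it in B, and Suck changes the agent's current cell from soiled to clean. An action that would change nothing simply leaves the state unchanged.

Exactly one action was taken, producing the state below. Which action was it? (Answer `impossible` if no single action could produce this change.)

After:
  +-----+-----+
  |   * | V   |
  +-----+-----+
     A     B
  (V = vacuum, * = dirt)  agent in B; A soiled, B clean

try  Left: <A|soiled|clean>
try Right: <B|soiled|clean>  ← match
try  Suck: <A|clean|clean>

Right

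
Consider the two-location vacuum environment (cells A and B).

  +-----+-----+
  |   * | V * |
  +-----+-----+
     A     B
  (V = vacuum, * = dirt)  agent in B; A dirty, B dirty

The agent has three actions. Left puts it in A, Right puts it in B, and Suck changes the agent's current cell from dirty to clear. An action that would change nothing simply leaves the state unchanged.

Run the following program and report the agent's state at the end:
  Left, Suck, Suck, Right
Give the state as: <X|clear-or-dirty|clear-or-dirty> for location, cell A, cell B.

Left (#1): <A|dirty|dirty>
Suck (#2): <A|clear|dirty>
Suck (#3): <A|clear|dirty>
Right (#4): <B|clear|dirty>

<B|clear|dirty>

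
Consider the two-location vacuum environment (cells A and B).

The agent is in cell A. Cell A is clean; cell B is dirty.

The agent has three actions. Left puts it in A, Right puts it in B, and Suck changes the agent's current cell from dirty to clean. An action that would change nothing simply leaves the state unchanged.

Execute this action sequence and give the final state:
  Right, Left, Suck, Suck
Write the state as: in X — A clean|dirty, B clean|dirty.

step 1/4 (Right): in B — A clean, B dirty
step 2/4 (Left): in A — A clean, B dirty
step 3/4 (Suck): in A — A clean, B dirty
step 4/4 (Suck): in A — A clean, B dirty

in A — A clean, B dirty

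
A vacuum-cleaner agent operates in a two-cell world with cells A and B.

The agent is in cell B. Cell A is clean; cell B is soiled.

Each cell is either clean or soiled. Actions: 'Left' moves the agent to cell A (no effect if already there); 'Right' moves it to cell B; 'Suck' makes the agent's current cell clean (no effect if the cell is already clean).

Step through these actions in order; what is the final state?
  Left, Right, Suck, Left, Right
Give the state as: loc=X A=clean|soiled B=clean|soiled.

1) do Left; now loc=A A=clean B=soiled
2) do Right; now loc=B A=clean B=soiled
3) do Suck; now loc=B A=clean B=clean
4) do Left; now loc=A A=clean B=clean
5) do Right; now loc=B A=clean B=clean

loc=B A=clean B=clean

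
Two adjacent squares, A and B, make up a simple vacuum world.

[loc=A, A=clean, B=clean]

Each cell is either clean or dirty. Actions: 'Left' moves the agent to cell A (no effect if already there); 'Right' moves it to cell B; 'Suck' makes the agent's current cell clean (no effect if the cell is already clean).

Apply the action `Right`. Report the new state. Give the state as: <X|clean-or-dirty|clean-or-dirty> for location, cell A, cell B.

<B|clean|clean>

start: <A|clean|clean>
t=1 Right ⇒ <B|clean|clean>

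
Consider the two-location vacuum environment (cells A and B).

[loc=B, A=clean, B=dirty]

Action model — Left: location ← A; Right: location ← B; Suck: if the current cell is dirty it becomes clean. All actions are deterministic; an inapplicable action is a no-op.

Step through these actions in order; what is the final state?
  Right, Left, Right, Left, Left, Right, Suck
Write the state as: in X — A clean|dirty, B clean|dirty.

1. Right → in B — A clean, B dirty
2. Left → in A — A clean, B dirty
3. Right → in B — A clean, B dirty
4. Left → in A — A clean, B dirty
5. Left → in A — A clean, B dirty
6. Right → in B — A clean, B dirty
7. Suck → in B — A clean, B clean

in B — A clean, B clean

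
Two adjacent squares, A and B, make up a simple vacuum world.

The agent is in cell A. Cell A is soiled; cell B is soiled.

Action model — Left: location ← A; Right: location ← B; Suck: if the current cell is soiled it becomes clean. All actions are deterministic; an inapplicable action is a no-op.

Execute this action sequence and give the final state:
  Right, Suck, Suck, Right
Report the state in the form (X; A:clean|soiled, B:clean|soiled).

(B; A:soiled, B:clean)

step 1/4 (Right): (B; A:soiled, B:soiled)
step 2/4 (Suck): (B; A:soiled, B:clean)
step 3/4 (Suck): (B; A:soiled, B:clean)
step 4/4 (Right): (B; A:soiled, B:clean)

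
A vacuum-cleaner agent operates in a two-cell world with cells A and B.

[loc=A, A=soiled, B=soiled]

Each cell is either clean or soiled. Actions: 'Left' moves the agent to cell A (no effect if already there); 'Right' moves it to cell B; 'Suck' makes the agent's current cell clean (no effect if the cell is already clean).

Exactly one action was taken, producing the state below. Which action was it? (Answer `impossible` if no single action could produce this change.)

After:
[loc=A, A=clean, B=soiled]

Suck

try  Left: (A; A:soiled, B:soiled)
try Right: (B; A:soiled, B:soiled)
try  Suck: (A; A:clean, B:soiled)  ← match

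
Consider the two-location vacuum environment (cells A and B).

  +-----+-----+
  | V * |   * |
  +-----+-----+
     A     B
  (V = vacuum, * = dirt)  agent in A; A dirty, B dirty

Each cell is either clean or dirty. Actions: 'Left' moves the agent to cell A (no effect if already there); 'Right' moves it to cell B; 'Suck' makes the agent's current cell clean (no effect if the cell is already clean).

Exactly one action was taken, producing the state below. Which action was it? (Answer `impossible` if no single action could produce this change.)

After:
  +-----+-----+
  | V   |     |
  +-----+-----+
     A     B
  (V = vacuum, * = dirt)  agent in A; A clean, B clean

try  Left: loc=A A=dirty B=dirty
try Right: loc=B A=dirty B=dirty
try  Suck: loc=A A=clean B=dirty
no single action produces the after-state

impossible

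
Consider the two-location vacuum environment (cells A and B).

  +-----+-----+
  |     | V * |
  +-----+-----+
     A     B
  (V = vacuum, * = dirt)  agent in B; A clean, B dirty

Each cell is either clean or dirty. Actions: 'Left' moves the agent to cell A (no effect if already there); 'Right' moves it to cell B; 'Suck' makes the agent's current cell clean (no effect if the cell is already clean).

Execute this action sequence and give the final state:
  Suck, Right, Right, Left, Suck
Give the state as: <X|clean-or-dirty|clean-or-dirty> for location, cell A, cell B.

t=1 Suck ⇒ <B|clean|clean>
t=2 Right ⇒ <B|clean|clean>
t=3 Right ⇒ <B|clean|clean>
t=4 Left ⇒ <A|clean|clean>
t=5 Suck ⇒ <A|clean|clean>

<A|clean|clean>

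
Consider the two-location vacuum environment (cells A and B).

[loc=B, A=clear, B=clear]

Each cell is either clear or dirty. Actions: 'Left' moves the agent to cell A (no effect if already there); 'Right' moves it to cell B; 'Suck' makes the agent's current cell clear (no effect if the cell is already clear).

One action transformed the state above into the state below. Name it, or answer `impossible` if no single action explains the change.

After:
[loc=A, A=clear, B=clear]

try  Left: in A — A clear, B clear  ← match
try Right: in B — A clear, B clear
try  Suck: in B — A clear, B clear

Left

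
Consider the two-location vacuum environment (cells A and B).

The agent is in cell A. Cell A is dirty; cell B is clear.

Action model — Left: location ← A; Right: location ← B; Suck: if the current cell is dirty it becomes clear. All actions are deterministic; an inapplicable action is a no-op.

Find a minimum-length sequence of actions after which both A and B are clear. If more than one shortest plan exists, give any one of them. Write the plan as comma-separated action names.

Suck

Suck (#1): (A; A:clear, B:clear)
min 1: A is dirty, one Suck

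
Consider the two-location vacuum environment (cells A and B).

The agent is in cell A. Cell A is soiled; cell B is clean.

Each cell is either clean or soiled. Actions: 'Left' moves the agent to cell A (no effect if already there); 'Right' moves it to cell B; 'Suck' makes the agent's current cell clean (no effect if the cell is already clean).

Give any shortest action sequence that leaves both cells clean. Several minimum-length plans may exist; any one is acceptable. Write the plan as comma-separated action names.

1. Suck → in A — A clean, B clean
min 1: A is soiled, one Suck

Suck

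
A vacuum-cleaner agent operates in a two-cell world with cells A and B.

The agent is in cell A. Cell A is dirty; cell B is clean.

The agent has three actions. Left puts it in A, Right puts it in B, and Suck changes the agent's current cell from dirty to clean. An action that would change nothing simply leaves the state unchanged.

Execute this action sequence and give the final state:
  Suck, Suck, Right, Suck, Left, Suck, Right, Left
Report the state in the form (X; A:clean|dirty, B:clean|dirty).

(A; A:clean, B:clean)

t=1 Suck ⇒ (A; A:clean, B:clean)
t=2 Suck ⇒ (A; A:clean, B:clean)
t=3 Right ⇒ (B; A:clean, B:clean)
t=4 Suck ⇒ (B; A:clean, B:clean)
t=5 Left ⇒ (A; A:clean, B:clean)
t=6 Suck ⇒ (A; A:clean, B:clean)
t=7 Right ⇒ (B; A:clean, B:clean)
t=8 Left ⇒ (A; A:clean, B:clean)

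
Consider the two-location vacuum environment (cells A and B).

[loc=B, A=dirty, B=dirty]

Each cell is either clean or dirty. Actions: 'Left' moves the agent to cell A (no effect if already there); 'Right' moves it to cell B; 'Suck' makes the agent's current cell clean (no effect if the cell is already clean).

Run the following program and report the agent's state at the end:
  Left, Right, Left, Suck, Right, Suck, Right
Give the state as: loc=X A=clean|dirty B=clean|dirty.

step 1/7 (Left): loc=A A=dirty B=dirty
step 2/7 (Right): loc=B A=dirty B=dirty
step 3/7 (Left): loc=A A=dirty B=dirty
step 4/7 (Suck): loc=A A=clean B=dirty
step 5/7 (Right): loc=B A=clean B=dirty
step 6/7 (Suck): loc=B A=clean B=clean
step 7/7 (Right): loc=B A=clean B=clean

loc=B A=clean B=clean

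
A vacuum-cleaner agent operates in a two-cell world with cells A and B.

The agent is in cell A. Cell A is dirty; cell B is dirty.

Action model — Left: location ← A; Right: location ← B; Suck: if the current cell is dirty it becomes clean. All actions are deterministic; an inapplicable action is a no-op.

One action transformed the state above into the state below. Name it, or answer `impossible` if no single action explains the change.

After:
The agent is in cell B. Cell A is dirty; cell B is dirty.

Right

try  Left: (A; A:dirty, B:dirty)
try Right: (B; A:dirty, B:dirty)  ← match
try  Suck: (A; A:clean, B:dirty)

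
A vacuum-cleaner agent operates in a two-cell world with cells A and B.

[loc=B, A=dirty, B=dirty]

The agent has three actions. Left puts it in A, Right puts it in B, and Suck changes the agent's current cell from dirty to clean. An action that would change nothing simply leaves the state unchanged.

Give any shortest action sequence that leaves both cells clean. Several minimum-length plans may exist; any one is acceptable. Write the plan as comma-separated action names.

Suck, Left, Suck

1) do Suck; now <B|dirty|clean>
2) do Left; now <A|dirty|clean>
3) do Suck; now <A|clean|clean>
min 3: Suck B + move + Suck A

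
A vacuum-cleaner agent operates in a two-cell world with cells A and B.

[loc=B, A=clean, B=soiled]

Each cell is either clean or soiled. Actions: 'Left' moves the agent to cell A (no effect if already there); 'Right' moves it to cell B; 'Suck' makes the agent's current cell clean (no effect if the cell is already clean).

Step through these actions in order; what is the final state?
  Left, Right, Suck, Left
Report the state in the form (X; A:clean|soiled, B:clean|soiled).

t=1 Left ⇒ (A; A:clean, B:soiled)
t=2 Right ⇒ (B; A:clean, B:soiled)
t=3 Suck ⇒ (B; A:clean, B:clean)
t=4 Left ⇒ (A; A:clean, B:clean)

(A; A:clean, B:clean)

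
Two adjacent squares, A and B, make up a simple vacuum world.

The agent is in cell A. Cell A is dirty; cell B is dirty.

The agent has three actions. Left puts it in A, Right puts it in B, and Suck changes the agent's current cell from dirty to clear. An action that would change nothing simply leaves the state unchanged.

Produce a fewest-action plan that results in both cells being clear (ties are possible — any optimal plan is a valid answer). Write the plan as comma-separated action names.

[1] after Suck: loc=A A=clear B=dirty
[2] after Right: loc=B A=clear B=dirty
[3] after Suck: loc=B A=clear B=clear
min 3: Suck A + move + Suck B

Suck, Right, Suck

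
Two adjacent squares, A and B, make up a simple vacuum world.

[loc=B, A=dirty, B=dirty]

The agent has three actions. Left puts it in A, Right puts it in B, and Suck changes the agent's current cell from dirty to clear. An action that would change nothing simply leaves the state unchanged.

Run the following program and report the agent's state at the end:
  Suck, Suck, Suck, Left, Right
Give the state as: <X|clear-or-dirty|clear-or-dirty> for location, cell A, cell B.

<B|dirty|clear>

[1] after Suck: <B|dirty|clear>
[2] after Suck: <B|dirty|clear>
[3] after Suck: <B|dirty|clear>
[4] after Left: <A|dirty|clear>
[5] after Right: <B|dirty|clear>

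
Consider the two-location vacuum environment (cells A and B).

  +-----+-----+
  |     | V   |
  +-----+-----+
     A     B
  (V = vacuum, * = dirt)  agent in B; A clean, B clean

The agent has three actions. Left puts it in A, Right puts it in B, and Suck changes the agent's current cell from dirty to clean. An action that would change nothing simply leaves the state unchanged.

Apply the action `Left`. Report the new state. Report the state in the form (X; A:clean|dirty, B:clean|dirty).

start: (B; A:clean, B:clean)
1. Left → (A; A:clean, B:clean)

(A; A:clean, B:clean)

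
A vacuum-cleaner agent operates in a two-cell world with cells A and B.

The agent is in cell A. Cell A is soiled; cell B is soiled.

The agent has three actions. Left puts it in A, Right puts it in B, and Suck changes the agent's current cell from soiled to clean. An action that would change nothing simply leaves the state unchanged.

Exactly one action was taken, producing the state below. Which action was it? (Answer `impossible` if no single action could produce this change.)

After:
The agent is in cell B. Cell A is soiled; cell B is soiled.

Right

try  Left: (A; A:soiled, B:soiled)
try Right: (B; A:soiled, B:soiled)  ← match
try  Suck: (A; A:clean, B:soiled)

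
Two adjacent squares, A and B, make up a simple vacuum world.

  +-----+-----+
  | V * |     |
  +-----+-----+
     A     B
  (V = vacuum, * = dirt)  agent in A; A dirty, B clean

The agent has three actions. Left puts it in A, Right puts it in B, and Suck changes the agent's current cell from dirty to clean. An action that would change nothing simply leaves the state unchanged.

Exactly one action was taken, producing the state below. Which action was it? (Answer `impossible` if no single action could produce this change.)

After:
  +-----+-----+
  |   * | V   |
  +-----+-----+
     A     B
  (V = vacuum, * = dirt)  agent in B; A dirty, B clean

try  Left: loc=A A=dirty B=clean
try Right: loc=B A=dirty B=clean  ← match
try  Suck: loc=A A=clean B=clean

Right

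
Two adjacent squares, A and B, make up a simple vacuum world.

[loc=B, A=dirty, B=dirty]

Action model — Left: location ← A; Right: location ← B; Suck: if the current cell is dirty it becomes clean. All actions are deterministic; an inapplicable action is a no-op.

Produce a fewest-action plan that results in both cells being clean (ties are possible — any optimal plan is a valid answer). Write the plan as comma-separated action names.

1) do Suck; now (B; A:dirty, B:clean)
2) do Left; now (A; A:dirty, B:clean)
3) do Suck; now (A; A:clean, B:clean)
min 3: Suck B + move + Suck A

Suck, Left, Suck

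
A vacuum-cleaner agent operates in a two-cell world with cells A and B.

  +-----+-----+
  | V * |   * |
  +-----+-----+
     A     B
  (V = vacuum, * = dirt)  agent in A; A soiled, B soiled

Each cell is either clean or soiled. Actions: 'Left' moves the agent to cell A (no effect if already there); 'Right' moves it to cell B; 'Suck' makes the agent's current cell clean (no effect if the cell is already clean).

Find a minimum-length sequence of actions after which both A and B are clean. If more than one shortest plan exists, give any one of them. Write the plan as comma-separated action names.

Suck, Right, Suck

t=1 Suck ⇒ in A — A clean, B soiled
t=2 Right ⇒ in B — A clean, B soiled
t=3 Suck ⇒ in B — A clean, B clean
min 3: Suck A + move + Suck B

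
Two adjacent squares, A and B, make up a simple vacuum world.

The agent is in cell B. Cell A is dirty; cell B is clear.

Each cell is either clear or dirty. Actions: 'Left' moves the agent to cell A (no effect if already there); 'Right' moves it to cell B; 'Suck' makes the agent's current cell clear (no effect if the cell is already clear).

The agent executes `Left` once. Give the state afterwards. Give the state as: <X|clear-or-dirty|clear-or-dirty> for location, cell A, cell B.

<A|dirty|clear>

start: <B|dirty|clear>
step 1/1 (Left): <A|dirty|clear>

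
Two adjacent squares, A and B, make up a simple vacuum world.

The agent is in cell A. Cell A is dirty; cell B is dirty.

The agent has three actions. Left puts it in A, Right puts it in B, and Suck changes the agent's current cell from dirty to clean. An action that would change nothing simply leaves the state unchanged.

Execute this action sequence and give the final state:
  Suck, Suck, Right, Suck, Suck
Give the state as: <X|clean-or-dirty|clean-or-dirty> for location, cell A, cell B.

<B|clean|clean>

1. Suck → <A|clean|dirty>
2. Suck → <A|clean|dirty>
3. Right → <B|clean|dirty>
4. Suck → <B|clean|clean>
5. Suck → <B|clean|clean>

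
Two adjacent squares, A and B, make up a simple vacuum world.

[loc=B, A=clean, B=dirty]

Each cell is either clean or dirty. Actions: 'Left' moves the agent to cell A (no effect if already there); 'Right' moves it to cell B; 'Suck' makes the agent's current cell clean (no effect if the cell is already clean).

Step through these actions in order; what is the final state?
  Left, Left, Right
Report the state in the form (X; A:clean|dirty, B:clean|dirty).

(B; A:clean, B:dirty)

Left (#1): (A; A:clean, B:dirty)
Left (#2): (A; A:clean, B:dirty)
Right (#3): (B; A:clean, B:dirty)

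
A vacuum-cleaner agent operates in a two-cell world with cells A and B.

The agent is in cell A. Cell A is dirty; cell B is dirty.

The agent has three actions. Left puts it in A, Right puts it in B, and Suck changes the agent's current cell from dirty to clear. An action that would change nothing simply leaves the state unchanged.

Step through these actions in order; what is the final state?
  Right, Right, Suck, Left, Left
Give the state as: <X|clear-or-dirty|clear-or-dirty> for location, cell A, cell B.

<A|dirty|clear>

step 1/5 (Right): <B|dirty|dirty>
step 2/5 (Right): <B|dirty|dirty>
step 3/5 (Suck): <B|dirty|clear>
step 4/5 (Left): <A|dirty|clear>
step 5/5 (Left): <A|dirty|clear>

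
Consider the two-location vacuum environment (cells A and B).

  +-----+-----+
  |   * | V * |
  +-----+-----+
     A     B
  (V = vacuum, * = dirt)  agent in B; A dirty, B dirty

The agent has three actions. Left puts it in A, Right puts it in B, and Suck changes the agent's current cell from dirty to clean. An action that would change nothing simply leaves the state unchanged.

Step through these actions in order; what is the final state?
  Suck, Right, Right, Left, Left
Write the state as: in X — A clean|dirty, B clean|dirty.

1) do Suck; now in B — A dirty, B clean
2) do Right; now in B — A dirty, B clean
3) do Right; now in B — A dirty, B clean
4) do Left; now in A — A dirty, B clean
5) do Left; now in A — A dirty, B clean

in A — A dirty, B clean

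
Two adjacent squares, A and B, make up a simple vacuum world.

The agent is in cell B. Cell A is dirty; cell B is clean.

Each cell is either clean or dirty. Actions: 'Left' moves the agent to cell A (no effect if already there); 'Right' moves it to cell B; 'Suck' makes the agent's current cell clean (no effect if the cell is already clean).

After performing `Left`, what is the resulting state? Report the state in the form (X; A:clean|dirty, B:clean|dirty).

(A; A:dirty, B:clean)

start: (B; A:dirty, B:clean)
[1] after Left: (A; A:dirty, B:clean)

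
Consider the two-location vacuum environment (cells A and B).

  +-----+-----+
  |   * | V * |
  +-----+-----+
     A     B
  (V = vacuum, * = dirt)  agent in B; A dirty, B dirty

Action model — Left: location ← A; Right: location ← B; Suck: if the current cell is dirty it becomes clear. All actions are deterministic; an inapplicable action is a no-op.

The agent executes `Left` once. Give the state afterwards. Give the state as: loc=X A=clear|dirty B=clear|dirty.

start: loc=B A=dirty B=dirty
step 1/1 (Left): loc=A A=dirty B=dirty

loc=A A=dirty B=dirty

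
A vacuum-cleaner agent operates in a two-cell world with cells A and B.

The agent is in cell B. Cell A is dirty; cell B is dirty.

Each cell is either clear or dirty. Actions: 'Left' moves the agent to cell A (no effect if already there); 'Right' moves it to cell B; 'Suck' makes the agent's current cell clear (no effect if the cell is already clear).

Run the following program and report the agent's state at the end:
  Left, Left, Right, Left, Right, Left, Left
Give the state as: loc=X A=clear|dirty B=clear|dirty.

step 1/7 (Left): loc=A A=dirty B=dirty
step 2/7 (Left): loc=A A=dirty B=dirty
step 3/7 (Right): loc=B A=dirty B=dirty
step 4/7 (Left): loc=A A=dirty B=dirty
step 5/7 (Right): loc=B A=dirty B=dirty
step 6/7 (Left): loc=A A=dirty B=dirty
step 7/7 (Left): loc=A A=dirty B=dirty

loc=A A=dirty B=dirty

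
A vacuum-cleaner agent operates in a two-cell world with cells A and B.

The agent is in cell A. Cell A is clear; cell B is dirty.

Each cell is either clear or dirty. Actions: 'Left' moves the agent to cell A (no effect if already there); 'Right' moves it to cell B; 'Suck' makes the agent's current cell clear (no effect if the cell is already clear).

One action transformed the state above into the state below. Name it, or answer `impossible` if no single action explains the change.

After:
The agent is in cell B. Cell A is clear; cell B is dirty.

try  Left: loc=A A=clear B=dirty
try Right: loc=B A=clear B=dirty  ← match
try  Suck: loc=A A=clear B=dirty

Right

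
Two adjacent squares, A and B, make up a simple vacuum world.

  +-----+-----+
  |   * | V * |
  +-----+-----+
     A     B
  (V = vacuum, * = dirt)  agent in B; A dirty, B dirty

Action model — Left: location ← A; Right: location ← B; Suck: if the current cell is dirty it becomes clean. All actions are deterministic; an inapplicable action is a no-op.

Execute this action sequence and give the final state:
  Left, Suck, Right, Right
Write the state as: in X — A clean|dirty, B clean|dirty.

in B — A clean, B dirty

t=1 Left ⇒ in A — A dirty, B dirty
t=2 Suck ⇒ in A — A clean, B dirty
t=3 Right ⇒ in B — A clean, B dirty
t=4 Right ⇒ in B — A clean, B dirty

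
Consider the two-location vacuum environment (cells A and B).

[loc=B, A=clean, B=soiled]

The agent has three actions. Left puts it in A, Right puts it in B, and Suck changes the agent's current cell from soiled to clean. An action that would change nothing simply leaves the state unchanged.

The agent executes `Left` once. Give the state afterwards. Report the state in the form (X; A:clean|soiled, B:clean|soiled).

start: (B; A:clean, B:soiled)
t=1 Left ⇒ (A; A:clean, B:soiled)

(A; A:clean, B:soiled)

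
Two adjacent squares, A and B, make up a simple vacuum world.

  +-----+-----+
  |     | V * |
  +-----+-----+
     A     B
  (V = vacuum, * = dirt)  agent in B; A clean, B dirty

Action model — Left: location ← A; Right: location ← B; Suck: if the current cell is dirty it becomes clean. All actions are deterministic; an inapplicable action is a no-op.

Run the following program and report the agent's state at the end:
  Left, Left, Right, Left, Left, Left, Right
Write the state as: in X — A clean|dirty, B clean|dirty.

t=1 Left ⇒ in A — A clean, B dirty
t=2 Left ⇒ in A — A clean, B dirty
t=3 Right ⇒ in B — A clean, B dirty
t=4 Left ⇒ in A — A clean, B dirty
t=5 Left ⇒ in A — A clean, B dirty
t=6 Left ⇒ in A — A clean, B dirty
t=7 Right ⇒ in B — A clean, B dirty

in B — A clean, B dirty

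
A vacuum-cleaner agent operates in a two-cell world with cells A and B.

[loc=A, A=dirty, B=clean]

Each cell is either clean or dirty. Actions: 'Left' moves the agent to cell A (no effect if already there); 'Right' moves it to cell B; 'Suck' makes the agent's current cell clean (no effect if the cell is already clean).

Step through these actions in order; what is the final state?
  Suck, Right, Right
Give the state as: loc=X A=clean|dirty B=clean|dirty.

loc=B A=clean B=clean

1. Suck → loc=A A=clean B=clean
2. Right → loc=B A=clean B=clean
3. Right → loc=B A=clean B=clean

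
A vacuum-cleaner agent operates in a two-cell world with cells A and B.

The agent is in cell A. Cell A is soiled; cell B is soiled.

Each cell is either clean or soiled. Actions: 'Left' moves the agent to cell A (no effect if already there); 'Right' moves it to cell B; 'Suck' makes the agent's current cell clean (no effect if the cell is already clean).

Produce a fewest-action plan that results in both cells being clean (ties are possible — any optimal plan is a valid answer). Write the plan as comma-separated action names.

1) do Suck; now <A|clean|soiled>
2) do Right; now <B|clean|soiled>
3) do Suck; now <B|clean|clean>
min 3: Suck A + move + Suck B

Suck, Right, Suck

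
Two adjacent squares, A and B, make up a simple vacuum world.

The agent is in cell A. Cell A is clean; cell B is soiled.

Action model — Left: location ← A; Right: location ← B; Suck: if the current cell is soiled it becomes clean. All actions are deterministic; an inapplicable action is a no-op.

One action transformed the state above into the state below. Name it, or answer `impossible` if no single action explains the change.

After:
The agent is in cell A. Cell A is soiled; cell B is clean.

impossible

try  Left: loc=A A=clean B=soiled
try Right: loc=B A=clean B=soiled
try  Suck: loc=A A=clean B=soiled
no single action produces the after-state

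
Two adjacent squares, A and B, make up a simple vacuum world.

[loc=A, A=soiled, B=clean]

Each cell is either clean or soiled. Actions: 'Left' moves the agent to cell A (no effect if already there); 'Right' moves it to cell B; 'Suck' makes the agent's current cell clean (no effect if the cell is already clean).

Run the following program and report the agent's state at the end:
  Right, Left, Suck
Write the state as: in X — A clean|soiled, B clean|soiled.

step 1/3 (Right): in B — A soiled, B clean
step 2/3 (Left): in A — A soiled, B clean
step 3/3 (Suck): in A — A clean, B clean

in A — A clean, B clean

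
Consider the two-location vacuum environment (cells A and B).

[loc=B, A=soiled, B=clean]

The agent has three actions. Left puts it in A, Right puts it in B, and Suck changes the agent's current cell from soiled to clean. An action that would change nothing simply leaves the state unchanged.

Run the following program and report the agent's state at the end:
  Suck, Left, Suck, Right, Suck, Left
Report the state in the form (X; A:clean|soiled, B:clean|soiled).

1) do Suck; now (B; A:soiled, B:clean)
2) do Left; now (A; A:soiled, B:clean)
3) do Suck; now (A; A:clean, B:clean)
4) do Right; now (B; A:clean, B:clean)
5) do Suck; now (B; A:clean, B:clean)
6) do Left; now (A; A:clean, B:clean)

(A; A:clean, B:clean)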